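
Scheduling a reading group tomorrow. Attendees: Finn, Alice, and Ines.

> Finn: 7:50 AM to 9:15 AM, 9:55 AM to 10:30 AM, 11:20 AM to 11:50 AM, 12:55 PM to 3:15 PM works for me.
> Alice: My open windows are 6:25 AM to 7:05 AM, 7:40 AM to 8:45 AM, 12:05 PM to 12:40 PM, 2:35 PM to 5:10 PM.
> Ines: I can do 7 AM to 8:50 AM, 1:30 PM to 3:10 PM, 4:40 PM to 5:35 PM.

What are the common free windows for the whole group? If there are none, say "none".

Finn ∩ Alice: 07:50-08:45, 14:35-15:15.
Finn ∩ Alice ∩ Ines: 07:50-08:45, 14:35-15:10.

07:50-08:45, 14:35-15:10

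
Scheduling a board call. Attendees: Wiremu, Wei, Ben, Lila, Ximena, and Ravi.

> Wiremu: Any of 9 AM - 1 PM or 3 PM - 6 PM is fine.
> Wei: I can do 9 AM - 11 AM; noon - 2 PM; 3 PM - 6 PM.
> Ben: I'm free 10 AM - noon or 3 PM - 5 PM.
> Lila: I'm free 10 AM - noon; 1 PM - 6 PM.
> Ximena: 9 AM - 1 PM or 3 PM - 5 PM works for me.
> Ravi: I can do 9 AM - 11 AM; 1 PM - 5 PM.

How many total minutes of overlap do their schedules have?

Wiremu ∩ Wei: 09:00-11:00, 12:00-13:00, 15:00-18:00.
Wiremu ∩ Wei ∩ Ben: 10:00-11:00, 15:00-17:00.
Wiremu ∩ Wei ∩ Ben ∩ Lila: 10:00-11:00, 15:00-17:00.
Wiremu ∩ Wei ∩ Ben ∩ Lila ∩ Ximena: 10:00-11:00, 15:00-17:00.
Wiremu ∩ Wei ∩ Ben ∩ Lila ∩ Ximena ∩ Ravi: 10:00-11:00, 15:00-17:00.
Summing the common windows: 60 + 120 = 180 minutes.

180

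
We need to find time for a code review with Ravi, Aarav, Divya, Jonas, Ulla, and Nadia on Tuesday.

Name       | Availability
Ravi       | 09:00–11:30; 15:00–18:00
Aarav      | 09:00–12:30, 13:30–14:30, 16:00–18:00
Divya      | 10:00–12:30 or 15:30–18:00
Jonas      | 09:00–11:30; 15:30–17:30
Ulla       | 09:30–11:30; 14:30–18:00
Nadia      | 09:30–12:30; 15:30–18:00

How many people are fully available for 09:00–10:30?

Ravi, Aarav, and Jonas can make the full 09:00-10:30 slot — that's 3.

3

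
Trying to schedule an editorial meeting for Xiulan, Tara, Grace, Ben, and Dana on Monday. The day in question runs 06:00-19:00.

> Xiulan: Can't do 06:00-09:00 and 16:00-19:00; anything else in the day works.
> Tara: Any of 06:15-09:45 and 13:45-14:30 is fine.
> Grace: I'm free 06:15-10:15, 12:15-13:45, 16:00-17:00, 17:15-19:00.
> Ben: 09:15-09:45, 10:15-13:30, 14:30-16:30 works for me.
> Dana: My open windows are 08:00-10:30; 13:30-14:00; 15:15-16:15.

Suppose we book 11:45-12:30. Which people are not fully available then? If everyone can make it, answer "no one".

Dana, Grace, Tara

Xiulan free: 09:00-16:00 (invert busy blocks within the working day).
Tara free: 06:15-09:45, 13:45-14:30.
Grace free: 06:15-10:15, 12:15-13:45, 16:00-17:00, 17:15-19:00.
Ben free: 09:15-09:45, 10:15-13:30, 14:30-16:30.
Dana free: 08:00-10:30, 13:30-14:00, 15:15-16:15.
Xiulan: free for 11:45-12:30. Tara: not fully free for 11:45-12:30. Grace: not fully free for 11:45-12:30. Ben: free for 11:45-12:30. Dana: not fully free for 11:45-12:30.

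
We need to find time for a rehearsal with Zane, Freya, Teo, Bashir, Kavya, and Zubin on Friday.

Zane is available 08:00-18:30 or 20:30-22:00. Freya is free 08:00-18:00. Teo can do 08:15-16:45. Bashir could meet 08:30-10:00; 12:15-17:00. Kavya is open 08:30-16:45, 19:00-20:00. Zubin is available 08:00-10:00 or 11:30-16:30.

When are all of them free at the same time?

Zane ∩ Freya: 08:00-18:00.
Zane ∩ Freya ∩ Teo: 08:15-16:45.
Zane ∩ Freya ∩ Teo ∩ Bashir: 08:30-10:00, 12:15-16:45.
Zane ∩ Freya ∩ Teo ∩ Bashir ∩ Kavya: 08:30-10:00, 12:15-16:45.
Zane ∩ Freya ∩ Teo ∩ Bashir ∩ Kavya ∩ Zubin: 08:30-10:00, 12:15-16:30.

08:30-10:00, 12:15-16:30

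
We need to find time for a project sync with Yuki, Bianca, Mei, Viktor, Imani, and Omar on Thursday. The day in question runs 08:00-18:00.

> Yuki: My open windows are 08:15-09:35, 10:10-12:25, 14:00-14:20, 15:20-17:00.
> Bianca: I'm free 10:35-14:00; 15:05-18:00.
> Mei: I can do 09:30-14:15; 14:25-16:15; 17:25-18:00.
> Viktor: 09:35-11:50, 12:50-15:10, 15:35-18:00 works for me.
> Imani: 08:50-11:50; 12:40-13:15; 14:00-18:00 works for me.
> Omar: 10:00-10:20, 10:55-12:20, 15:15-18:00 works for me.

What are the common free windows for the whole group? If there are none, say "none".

10:55-11:50, 15:35-16:15

Yuki ∩ Bianca: 10:35-12:25, 15:20-17:00.
Yuki ∩ Bianca ∩ Mei: 10:35-12:25, 15:20-16:15.
Yuki ∩ Bianca ∩ Mei ∩ Viktor: 10:35-11:50, 15:35-16:15.
Yuki ∩ Bianca ∩ Mei ∩ Viktor ∩ Imani: 10:35-11:50, 15:35-16:15.
Yuki ∩ Bianca ∩ Mei ∩ Viktor ∩ Imani ∩ Omar: 10:55-11:50, 15:35-16:15.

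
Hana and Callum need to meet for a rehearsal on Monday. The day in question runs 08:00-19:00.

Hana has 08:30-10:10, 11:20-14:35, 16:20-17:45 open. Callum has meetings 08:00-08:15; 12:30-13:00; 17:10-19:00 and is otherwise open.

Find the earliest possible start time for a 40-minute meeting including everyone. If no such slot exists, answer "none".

Hana free: 08:30-10:10, 11:20-14:35, 16:20-17:45.
Callum free: 08:15-12:30, 13:00-17:10 (invert busy blocks within the working day).
Hana ∩ Callum: 08:30-10:10, 11:20-12:30, 13:00-14:35, 16:20-17:10.
The first common window of at least 40 minutes is 08:30-10:10, so the earliest start is 08:30.

08:30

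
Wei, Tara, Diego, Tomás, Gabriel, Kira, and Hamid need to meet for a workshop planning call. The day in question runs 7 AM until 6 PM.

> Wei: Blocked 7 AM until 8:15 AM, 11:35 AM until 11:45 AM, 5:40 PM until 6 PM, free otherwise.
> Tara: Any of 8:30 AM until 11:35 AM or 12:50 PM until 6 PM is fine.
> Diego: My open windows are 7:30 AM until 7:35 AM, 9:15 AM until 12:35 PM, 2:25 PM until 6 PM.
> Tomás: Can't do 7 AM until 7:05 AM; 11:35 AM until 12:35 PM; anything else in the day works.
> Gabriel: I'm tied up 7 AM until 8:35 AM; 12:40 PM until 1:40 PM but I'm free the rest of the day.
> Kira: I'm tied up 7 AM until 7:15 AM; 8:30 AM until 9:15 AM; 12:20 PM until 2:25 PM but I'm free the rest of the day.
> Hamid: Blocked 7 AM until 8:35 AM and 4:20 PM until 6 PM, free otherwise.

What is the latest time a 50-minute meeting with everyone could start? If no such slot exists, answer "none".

Wei free: 08:15-11:35, 11:45-17:40 (invert busy blocks within the working day).
Tara free: 08:30-11:35, 12:50-18:00.
Diego free: 07:30-07:35, 09:15-12:35, 14:25-18:00.
Tomás free: 07:05-11:35, 12:35-18:00 (invert busy blocks within the working day).
Gabriel free: 08:35-12:40, 13:40-18:00 (invert busy blocks within the working day).
Kira free: 07:15-08:30, 09:15-12:20, 14:25-18:00 (invert busy blocks within the working day).
Hamid free: 08:35-16:20 (invert busy blocks within the working day).
Wei ∩ Tara: 08:30-11:35, 12:50-17:40.
Wei ∩ Tara ∩ Diego: 09:15-11:35, 14:25-17:40.
Wei ∩ Tara ∩ Diego ∩ Tomás: 09:15-11:35, 14:25-17:40.
Wei ∩ Tara ∩ Diego ∩ Tomás ∩ Gabriel: 09:15-11:35, 14:25-17:40.
Wei ∩ Tara ∩ Diego ∩ Tomás ∩ Gabriel ∩ Kira: 09:15-11:35, 14:25-17:40.
Wei ∩ Tara ∩ Diego ∩ Tomás ∩ Gabriel ∩ Kira ∩ Hamid: 09:15-11:35, 14:25-16:20.
Those are the intersection windows.
The last common window of at least 50 minutes is 14:25-16:20; a 50-minute meeting can start as late as 15:30 and still end by 16:20.

15:30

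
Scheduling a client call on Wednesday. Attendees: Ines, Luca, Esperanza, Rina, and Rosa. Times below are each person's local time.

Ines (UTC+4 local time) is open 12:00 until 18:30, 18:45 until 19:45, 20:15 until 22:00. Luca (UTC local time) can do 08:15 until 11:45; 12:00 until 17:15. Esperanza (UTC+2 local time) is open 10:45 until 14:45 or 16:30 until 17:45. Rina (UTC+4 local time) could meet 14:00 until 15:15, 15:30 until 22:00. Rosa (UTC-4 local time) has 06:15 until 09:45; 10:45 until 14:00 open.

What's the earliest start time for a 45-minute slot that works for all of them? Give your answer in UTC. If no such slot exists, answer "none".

10:15

Ines in UTC: 08:00-14:30, 14:45-15:45, 16:15-18:00 (subtract 4h to convert from UTC+4).
Luca in UTC: 08:15-11:45, 12:00-17:15.
Esperanza in UTC: 08:45-12:45, 14:30-15:45 (subtract 2h to convert from UTC+2).
Rina in UTC: 10:00-11:15, 11:30-18:00 (subtract 4h to convert from UTC+4).
Rosa in UTC: 10:15-13:45, 14:45-18:00 (add 4h to convert from UTC-4).
Ines ∩ Luca: 08:15-11:45, 12:00-14:30, 14:45-15:45, 16:15-17:15.
Ines ∩ Luca ∩ Esperanza: 08:45-11:45, 12:00-12:45, 14:45-15:45.
Ines ∩ Luca ∩ Esperanza ∩ Rina: 10:00-11:15, 11:30-11:45, 12:00-12:45, 14:45-15:45.
Ines ∩ Luca ∩ Esperanza ∩ Rina ∩ Rosa: 10:15-11:15, 11:30-11:45, 12:00-12:45, 14:45-15:45.
The first common window of at least 45 minutes is 10:15-11:15, so the earliest start is 10:15.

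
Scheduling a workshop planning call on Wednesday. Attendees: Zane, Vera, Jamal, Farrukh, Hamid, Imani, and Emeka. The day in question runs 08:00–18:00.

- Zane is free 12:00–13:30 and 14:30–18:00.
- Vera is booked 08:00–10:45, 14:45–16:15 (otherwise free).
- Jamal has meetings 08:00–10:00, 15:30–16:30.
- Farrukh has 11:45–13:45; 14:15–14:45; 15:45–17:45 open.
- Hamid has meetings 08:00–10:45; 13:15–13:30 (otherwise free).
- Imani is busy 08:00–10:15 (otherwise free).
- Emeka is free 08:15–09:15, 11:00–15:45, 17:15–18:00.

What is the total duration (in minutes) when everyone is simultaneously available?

Zane free: 12:00-13:30, 14:30-18:00.
Vera free: 10:45-14:45, 16:15-18:00 (invert busy blocks within the working day).
Jamal free: 10:00-15:30, 16:30-18:00 (invert busy blocks within the working day).
Farrukh free: 11:45-13:45, 14:15-14:45, 15:45-17:45.
Hamid free: 10:45-13:15, 13:30-18:00 (invert busy blocks within the working day).
Imani free: 10:15-18:00 (invert busy blocks within the working day).
Emeka free: 08:15-09:15, 11:00-15:45, 17:15-18:00.
Zane ∩ Vera: 12:00-13:30, 14:30-14:45, 16:15-18:00.
Zane ∩ Vera ∩ Jamal: 12:00-13:30, 14:30-14:45, 16:30-18:00.
Zane ∩ Vera ∩ Jamal ∩ Farrukh: 12:00-13:30, 14:30-14:45, 16:30-17:45.
Zane ∩ Vera ∩ Jamal ∩ Farrukh ∩ Hamid: 12:00-13:15, 14:30-14:45, 16:30-17:45.
Zane ∩ Vera ∩ Jamal ∩ Farrukh ∩ Hamid ∩ Imani: 12:00-13:15, 14:30-14:45, 16:30-17:45.
Zane ∩ Vera ∩ Jamal ∩ Farrukh ∩ Hamid ∩ Imani ∩ Emeka: 12:00-13:15, 14:30-14:45, 17:15-17:45.
Summing the common windows: 75 + 15 + 30 = 120 minutes.

120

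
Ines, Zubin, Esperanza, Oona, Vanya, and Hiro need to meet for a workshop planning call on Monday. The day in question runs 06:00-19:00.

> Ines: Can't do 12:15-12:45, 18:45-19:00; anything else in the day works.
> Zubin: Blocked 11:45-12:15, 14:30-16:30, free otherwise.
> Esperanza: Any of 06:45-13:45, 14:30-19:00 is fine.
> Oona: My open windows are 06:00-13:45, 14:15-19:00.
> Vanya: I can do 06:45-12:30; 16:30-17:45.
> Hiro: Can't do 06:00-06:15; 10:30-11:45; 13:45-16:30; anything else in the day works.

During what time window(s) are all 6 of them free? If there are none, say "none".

06:45-10:30, 16:30-17:45

Ines free: 06:00-12:15, 12:45-18:45 (invert busy blocks within the working day).
Zubin free: 06:00-11:45, 12:15-14:30, 16:30-19:00 (invert busy blocks within the working day).
Esperanza free: 06:45-13:45, 14:30-19:00.
Oona free: 06:00-13:45, 14:15-19:00.
Vanya free: 06:45-12:30, 16:30-17:45.
Hiro free: 06:15-10:30, 11:45-13:45, 16:30-19:00 (invert busy blocks within the working day).
Ines ∩ Zubin: 06:00-11:45, 12:45-14:30, 16:30-18:45.
Ines ∩ Zubin ∩ Esperanza: 06:45-11:45, 12:45-13:45, 16:30-18:45.
Ines ∩ Zubin ∩ Esperanza ∩ Oona: 06:45-11:45, 12:45-13:45, 16:30-18:45.
Ines ∩ Zubin ∩ Esperanza ∩ Oona ∩ Vanya: 06:45-11:45, 16:30-17:45.
Ines ∩ Zubin ∩ Esperanza ∩ Oona ∩ Vanya ∩ Hiro: 06:45-10:30, 16:30-17:45.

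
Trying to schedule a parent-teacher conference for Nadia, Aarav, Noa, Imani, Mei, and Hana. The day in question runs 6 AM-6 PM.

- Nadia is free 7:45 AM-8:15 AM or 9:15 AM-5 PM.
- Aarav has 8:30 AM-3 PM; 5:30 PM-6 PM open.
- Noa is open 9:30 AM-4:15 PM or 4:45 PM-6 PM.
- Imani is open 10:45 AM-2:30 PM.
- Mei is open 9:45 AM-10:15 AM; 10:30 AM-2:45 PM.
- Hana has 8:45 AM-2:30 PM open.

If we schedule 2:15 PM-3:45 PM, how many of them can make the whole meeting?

Nadia and Noa can make the full 14:15-15:45 slot — that's 2.

2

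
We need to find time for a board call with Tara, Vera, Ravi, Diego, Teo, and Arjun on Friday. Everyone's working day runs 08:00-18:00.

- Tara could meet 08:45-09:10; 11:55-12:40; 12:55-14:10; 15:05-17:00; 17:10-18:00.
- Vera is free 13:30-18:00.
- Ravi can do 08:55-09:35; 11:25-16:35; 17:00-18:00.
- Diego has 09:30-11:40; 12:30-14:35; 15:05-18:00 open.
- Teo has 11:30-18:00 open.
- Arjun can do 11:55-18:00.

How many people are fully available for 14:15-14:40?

4

Vera, Ravi, Teo, and Arjun can make the full 14:15-14:40 slot — that's 4.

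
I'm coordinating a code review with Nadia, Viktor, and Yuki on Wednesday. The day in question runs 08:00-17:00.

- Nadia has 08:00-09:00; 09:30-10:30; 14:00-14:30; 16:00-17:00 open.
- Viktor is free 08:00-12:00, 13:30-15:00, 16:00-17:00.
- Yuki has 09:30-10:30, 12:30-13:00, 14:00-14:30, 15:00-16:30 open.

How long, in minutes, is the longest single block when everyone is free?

60

Nadia ∩ Viktor: 08:00-09:00, 09:30-10:30, 14:00-14:30, 16:00-17:00.
Nadia ∩ Viktor ∩ Yuki: 09:30-10:30, 14:00-14:30, 16:00-16:30.
The longest is 09:30-10:30 at 60 minutes.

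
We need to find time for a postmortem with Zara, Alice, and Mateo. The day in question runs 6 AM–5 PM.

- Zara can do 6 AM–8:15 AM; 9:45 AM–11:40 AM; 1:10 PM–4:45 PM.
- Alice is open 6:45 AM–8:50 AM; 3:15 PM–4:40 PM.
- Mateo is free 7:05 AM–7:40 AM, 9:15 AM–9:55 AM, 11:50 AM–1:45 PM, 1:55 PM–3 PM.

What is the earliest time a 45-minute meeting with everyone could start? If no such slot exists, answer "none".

none

Zara ∩ Alice: 06:45-08:15, 15:15-16:40.
Zara ∩ Alice ∩ Mateo: 07:05-07:40.
No common window is at least 45 minutes long.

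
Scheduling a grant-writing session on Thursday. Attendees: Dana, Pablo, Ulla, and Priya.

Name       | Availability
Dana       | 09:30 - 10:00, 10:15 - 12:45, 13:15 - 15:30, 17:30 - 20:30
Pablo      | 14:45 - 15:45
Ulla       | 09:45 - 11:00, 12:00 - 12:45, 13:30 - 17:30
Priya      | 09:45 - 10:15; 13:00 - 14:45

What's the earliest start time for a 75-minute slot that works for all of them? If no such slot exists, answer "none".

Dana ∩ Pablo: 14:45-15:30.
Dana ∩ Pablo ∩ Ulla: 14:45-15:30.
Dana ∩ Pablo ∩ Ulla ∩ Priya: ∅.
There is no time when everyone is free.
No common window is at least 75 minutes long.

none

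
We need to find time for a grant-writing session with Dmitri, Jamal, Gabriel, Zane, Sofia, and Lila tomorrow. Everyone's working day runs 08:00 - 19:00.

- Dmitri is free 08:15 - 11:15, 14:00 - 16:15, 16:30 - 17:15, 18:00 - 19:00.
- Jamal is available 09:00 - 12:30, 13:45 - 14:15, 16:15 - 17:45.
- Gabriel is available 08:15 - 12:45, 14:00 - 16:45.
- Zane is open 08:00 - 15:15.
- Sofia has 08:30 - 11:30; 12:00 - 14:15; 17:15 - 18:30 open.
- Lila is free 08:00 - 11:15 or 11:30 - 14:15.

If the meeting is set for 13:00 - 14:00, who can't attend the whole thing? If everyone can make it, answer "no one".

Dmitri, Gabriel, Jamal

Dmitri: not fully free for 13:00-14:00. Jamal: not fully free for 13:00-14:00. Gabriel: not fully free for 13:00-14:00. Zane: free for 13:00-14:00. Sofia: free for 13:00-14:00. Lila: free for 13:00-14:00.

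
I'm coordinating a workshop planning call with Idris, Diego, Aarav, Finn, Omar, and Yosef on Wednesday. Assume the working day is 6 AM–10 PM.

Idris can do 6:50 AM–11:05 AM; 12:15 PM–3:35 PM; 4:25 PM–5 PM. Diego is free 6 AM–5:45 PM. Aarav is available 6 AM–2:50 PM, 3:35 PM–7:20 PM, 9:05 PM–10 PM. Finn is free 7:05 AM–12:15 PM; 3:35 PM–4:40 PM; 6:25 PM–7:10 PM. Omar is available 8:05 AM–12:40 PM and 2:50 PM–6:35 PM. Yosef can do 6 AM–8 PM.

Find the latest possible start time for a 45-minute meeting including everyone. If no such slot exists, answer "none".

10:20

Idris ∩ Diego: 06:50-11:05, 12:15-15:35, 16:25-17:00.
Idris ∩ Diego ∩ Aarav: 06:50-11:05, 12:15-14:50, 16:25-17:00.
Idris ∩ Diego ∩ Aarav ∩ Finn: 07:05-11:05, 16:25-16:40.
Idris ∩ Diego ∩ Aarav ∩ Finn ∩ Omar: 08:05-11:05, 16:25-16:40.
Idris ∩ Diego ∩ Aarav ∩ Finn ∩ Omar ∩ Yosef: 08:05-11:05, 16:25-16:40.
The last common window of at least 45 minutes is 08:05-11:05; a 45-minute meeting can start as late as 10:20 and still end by 11:05.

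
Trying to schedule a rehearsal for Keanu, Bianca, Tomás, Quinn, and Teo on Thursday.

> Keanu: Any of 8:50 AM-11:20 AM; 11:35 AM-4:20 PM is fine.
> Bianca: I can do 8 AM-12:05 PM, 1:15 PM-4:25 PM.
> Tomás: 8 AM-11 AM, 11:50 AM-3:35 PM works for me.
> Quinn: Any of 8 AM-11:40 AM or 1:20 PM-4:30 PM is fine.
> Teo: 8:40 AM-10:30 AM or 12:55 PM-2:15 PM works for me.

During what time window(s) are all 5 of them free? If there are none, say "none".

08:50-10:30, 13:20-14:15

Keanu ∩ Bianca: 08:50-11:20, 11:35-12:05, 13:15-16:20.
Keanu ∩ Bianca ∩ Tomás: 08:50-11:00, 11:50-12:05, 13:15-15:35.
Keanu ∩ Bianca ∩ Tomás ∩ Quinn: 08:50-11:00, 13:20-15:35.
Keanu ∩ Bianca ∩ Tomás ∩ Quinn ∩ Teo: 08:50-10:30, 13:20-14:15.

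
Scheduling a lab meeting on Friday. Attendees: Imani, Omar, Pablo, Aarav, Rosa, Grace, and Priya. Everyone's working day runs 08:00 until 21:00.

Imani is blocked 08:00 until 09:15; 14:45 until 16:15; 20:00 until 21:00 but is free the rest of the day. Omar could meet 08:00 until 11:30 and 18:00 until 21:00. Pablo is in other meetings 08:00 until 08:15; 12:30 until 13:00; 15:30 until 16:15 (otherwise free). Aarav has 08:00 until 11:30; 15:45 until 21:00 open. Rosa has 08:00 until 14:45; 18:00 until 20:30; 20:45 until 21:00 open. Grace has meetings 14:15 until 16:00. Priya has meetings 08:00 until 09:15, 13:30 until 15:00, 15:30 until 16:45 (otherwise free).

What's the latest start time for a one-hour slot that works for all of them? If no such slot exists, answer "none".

19:00

Imani free: 09:15-14:45, 16:15-20:00 (invert busy blocks within the working day).
Omar free: 08:00-11:30, 18:00-21:00.
Pablo free: 08:15-12:30, 13:00-15:30, 16:15-21:00 (invert busy blocks within the working day).
Aarav free: 08:00-11:30, 15:45-21:00.
Rosa free: 08:00-14:45, 18:00-20:30, 20:45-21:00.
Grace free: 08:00-14:15, 16:00-21:00 (invert busy blocks within the working day).
Priya free: 09:15-13:30, 15:00-15:30, 16:45-21:00 (invert busy blocks within the working day).
Imani ∩ Omar: 09:15-11:30, 18:00-20:00.
Imani ∩ Omar ∩ Pablo: 09:15-11:30, 18:00-20:00.
Imani ∩ Omar ∩ Pablo ∩ Aarav: 09:15-11:30, 18:00-20:00.
Imani ∩ Omar ∩ Pablo ∩ Aarav ∩ Rosa: 09:15-11:30, 18:00-20:00.
Imani ∩ Omar ∩ Pablo ∩ Aarav ∩ Rosa ∩ Grace: 09:15-11:30, 18:00-20:00.
Imani ∩ Omar ∩ Pablo ∩ Aarav ∩ Rosa ∩ Grace ∩ Priya: 09:15-11:30, 18:00-20:00.
The last common window of at least 60 minutes is 18:00-20:00; a 60-minute meeting can start as late as 19:00 and still end by 20:00.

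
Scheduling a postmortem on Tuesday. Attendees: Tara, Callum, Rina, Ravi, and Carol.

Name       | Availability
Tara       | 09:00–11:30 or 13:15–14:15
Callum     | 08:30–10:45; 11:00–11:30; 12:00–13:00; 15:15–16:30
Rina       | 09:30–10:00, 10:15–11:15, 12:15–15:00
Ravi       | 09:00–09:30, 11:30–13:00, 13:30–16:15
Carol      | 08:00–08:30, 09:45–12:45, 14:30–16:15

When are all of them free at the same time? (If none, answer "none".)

none

Tara ∩ Callum: 09:00-10:45, 11:00-11:30.
Tara ∩ Callum ∩ Rina: 09:30-10:00, 10:15-10:45, 11:00-11:15.
Tara ∩ Callum ∩ Rina ∩ Ravi: ∅.
Tara ∩ Callum ∩ Rina ∩ Ravi ∩ Carol: ∅.
There is no time when everyone is free.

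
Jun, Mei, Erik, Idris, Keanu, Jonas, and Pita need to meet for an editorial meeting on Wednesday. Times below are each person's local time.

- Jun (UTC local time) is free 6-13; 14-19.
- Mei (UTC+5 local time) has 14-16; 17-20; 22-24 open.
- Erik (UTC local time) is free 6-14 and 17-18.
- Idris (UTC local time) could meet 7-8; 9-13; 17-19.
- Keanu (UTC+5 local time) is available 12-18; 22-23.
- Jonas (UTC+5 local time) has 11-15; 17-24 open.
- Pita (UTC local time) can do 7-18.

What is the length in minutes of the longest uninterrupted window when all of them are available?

Jun in UTC: 06:00-13:00, 14:00-19:00.
Mei in UTC: 09:00-11:00, 12:00-15:00, 17:00-19:00 (subtract 5h to convert from UTC+5).
Erik in UTC: 06:00-14:00, 17:00-18:00.
Idris in UTC: 07:00-08:00, 09:00-13:00, 17:00-19:00.
Keanu in UTC: 07:00-13:00, 17:00-18:00 (subtract 5h to convert from UTC+5).
Jonas in UTC: 06:00-10:00, 12:00-19:00 (subtract 5h to convert from UTC+5).
Pita in UTC: 07:00-18:00.
Jun ∩ Mei: 09:00-11:00, 12:00-13:00, 14:00-15:00, 17:00-19:00.
Jun ∩ Mei ∩ Erik: 09:00-11:00, 12:00-13:00, 17:00-18:00.
Jun ∩ Mei ∩ Erik ∩ Idris: 09:00-11:00, 12:00-13:00, 17:00-18:00.
Jun ∩ Mei ∩ Erik ∩ Idris ∩ Keanu: 09:00-11:00, 12:00-13:00, 17:00-18:00.
Jun ∩ Mei ∩ Erik ∩ Idris ∩ Keanu ∩ Jonas: 09:00-10:00, 12:00-13:00, 17:00-18:00.
Jun ∩ Mei ∩ Erik ∩ Idris ∩ Keanu ∩ Jonas ∩ Pita: 09:00-10:00, 12:00-13:00, 17:00-18:00.
So the common availability across everyone is 09:00-10:00, 12:00-13:00, 17:00-18:00.
The longest is 09:00-10:00 at 60 minutes.

60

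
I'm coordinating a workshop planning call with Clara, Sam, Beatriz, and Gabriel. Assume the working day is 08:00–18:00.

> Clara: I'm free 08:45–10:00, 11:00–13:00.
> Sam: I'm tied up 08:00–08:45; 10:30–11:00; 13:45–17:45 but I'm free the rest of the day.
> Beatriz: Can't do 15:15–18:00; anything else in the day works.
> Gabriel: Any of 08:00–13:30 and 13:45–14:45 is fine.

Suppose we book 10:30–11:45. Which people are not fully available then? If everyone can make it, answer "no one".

Clara, Sam

Clara free: 08:45-10:00, 11:00-13:00.
Sam free: 08:45-10:30, 11:00-13:45, 17:45-18:00 (invert busy blocks within the working day).
Beatriz free: 08:00-15:15 (invert busy blocks within the working day).
Gabriel free: 08:00-13:30, 13:45-14:45.
Clara: not fully free for 10:30-11:45. Sam: not fully free for 10:30-11:45. Beatriz: free for 10:30-11:45. Gabriel: free for 10:30-11:45.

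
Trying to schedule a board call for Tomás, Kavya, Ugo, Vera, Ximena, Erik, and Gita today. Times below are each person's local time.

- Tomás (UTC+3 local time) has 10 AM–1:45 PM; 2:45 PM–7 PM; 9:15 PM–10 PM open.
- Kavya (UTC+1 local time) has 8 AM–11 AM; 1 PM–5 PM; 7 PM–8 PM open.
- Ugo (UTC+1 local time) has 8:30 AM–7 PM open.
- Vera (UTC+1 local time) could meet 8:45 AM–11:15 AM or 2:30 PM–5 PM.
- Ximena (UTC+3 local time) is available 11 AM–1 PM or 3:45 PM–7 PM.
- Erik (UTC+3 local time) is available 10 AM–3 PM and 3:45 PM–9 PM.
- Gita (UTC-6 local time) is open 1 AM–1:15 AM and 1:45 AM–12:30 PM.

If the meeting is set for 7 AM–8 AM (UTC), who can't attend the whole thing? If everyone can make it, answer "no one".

Gita, Ugo, Vera, Ximena

Tomás in UTC: 07:00-10:45, 11:45-16:00, 18:15-19:00 (subtract 3h to convert from UTC+3).
Kavya in UTC: 07:00-10:00, 12:00-16:00, 18:00-19:00 (subtract 1h to convert from UTC+1).
Ugo in UTC: 07:30-18:00 (subtract 1h to convert from UTC+1).
Vera in UTC: 07:45-10:15, 13:30-16:00 (subtract 1h to convert from UTC+1).
Ximena in UTC: 08:00-10:00, 12:45-16:00 (subtract 3h to convert from UTC+3).
Erik in UTC: 07:00-12:00, 12:45-18:00 (subtract 3h to convert from UTC+3).
Gita in UTC: 07:00-07:15, 07:45-18:30 (add 6h to convert from UTC-6).
Tomás: free for 07:00-08:00. Kavya: free for 07:00-08:00. Ugo: not fully free for 07:00-08:00. Vera: not fully free for 07:00-08:00. Ximena: not fully free for 07:00-08:00. Erik: free for 07:00-08:00. Gita: not fully free for 07:00-08:00.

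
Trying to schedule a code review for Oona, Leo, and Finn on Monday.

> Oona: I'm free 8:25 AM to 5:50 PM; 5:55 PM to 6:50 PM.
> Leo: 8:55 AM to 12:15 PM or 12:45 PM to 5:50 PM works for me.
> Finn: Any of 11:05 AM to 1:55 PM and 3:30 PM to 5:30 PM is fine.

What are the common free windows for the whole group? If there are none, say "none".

11:05-12:15, 12:45-13:55, 15:30-17:30

Oona ∩ Leo: 08:55-12:15, 12:45-17:50.
Oona ∩ Leo ∩ Finn: 11:05-12:15, 12:45-13:55, 15:30-17:30.
So the common availability across everyone is 11:05-12:15, 12:45-13:55, 15:30-17:30.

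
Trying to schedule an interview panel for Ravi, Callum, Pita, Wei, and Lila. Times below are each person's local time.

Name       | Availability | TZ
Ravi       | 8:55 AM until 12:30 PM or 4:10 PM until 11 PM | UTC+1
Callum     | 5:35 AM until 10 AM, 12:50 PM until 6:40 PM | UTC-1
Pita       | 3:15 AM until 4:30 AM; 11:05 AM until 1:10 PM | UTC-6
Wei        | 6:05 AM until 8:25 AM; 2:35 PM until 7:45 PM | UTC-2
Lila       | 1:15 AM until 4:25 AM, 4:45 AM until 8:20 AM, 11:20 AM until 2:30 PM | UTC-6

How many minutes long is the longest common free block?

Ravi in UTC: 07:55-11:30, 15:10-22:00 (subtract 1h to convert from UTC+1).
Callum in UTC: 06:35-11:00, 13:50-19:40 (add 1h to convert from UTC-1).
Pita in UTC: 09:15-10:30, 17:05-19:10 (add 6h to convert from UTC-6).
Wei in UTC: 08:05-10:25, 16:35-21:45 (add 2h to convert from UTC-2).
Lila in UTC: 07:15-10:25, 10:45-14:20, 17:20-20:30 (add 6h to convert from UTC-6).
Ravi ∩ Callum: 07:55-11:00, 15:10-19:40.
Ravi ∩ Callum ∩ Pita: 09:15-10:30, 17:05-19:10.
Ravi ∩ Callum ∩ Pita ∩ Wei: 09:15-10:25, 17:05-19:10.
Ravi ∩ Callum ∩ Pita ∩ Wei ∩ Lila: 09:15-10:25, 17:20-19:10.
Those are the intersection windows.
The longest is 17:20-19:10 at 110 minutes.

110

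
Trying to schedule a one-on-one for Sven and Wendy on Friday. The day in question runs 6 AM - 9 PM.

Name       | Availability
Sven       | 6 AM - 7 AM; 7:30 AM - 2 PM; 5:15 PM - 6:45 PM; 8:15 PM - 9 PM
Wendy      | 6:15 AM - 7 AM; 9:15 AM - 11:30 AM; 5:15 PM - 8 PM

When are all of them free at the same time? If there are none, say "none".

06:15-07:00, 09:15-11:30, 17:15-18:45

Sven ∩ Wendy: 06:15-07:00, 09:15-11:30, 17:15-18:45.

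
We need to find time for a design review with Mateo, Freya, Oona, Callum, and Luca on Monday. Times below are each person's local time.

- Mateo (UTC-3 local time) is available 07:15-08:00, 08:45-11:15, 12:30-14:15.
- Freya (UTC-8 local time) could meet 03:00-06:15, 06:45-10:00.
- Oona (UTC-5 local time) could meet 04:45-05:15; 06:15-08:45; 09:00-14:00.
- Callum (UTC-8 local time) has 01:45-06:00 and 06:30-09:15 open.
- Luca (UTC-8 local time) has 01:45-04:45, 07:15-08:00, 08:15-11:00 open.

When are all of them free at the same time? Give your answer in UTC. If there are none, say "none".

11:45-12:45, 15:30-16:00, 16:15-17:15

Mateo in UTC: 10:15-11:00, 11:45-14:15, 15:30-17:15 (add 3h to convert from UTC-3).
Freya in UTC: 11:00-14:15, 14:45-18:00 (add 8h to convert from UTC-8).
Oona in UTC: 09:45-10:15, 11:15-13:45, 14:00-19:00 (add 5h to convert from UTC-5).
Callum in UTC: 09:45-14:00, 14:30-17:15 (add 8h to convert from UTC-8).
Luca in UTC: 09:45-12:45, 15:15-16:00, 16:15-19:00 (add 8h to convert from UTC-8).
Mateo ∩ Freya: 11:45-14:15, 15:30-17:15.
Mateo ∩ Freya ∩ Oona: 11:45-13:45, 14:00-14:15, 15:30-17:15.
Mateo ∩ Freya ∩ Oona ∩ Callum: 11:45-13:45, 15:30-17:15.
Mateo ∩ Freya ∩ Oona ∩ Callum ∩ Luca: 11:45-12:45, 15:30-16:00, 16:15-17:15.
Those are the intersection windows.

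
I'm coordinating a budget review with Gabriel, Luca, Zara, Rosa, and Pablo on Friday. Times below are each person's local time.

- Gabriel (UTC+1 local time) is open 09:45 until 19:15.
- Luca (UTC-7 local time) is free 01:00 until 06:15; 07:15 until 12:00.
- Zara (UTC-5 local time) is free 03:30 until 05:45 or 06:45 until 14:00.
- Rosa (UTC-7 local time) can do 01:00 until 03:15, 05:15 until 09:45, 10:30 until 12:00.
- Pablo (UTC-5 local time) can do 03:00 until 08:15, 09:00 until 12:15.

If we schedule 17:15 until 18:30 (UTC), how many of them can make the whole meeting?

2

Gabriel in UTC: 08:45-18:15 (subtract 1h to convert from UTC+1).
Luca in UTC: 08:00-13:15, 14:15-19:00 (add 7h to convert from UTC-7).
Zara in UTC: 08:30-10:45, 11:45-19:00 (add 5h to convert from UTC-5).
Rosa in UTC: 08:00-10:15, 12:15-16:45, 17:30-19:00 (add 7h to convert from UTC-7).
Pablo in UTC: 08:00-13:15, 14:00-17:15 (add 5h to convert from UTC-5).
Luca and Zara can make the full 17:15-18:30 slot — that's 2.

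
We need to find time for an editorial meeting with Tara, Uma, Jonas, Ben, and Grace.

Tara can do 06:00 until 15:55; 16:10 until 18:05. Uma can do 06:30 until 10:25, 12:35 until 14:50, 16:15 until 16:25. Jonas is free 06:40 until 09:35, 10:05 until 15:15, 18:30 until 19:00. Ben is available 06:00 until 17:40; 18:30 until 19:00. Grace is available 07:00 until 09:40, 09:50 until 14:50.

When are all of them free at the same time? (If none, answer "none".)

Tara ∩ Uma: 06:30-10:25, 12:35-14:50, 16:15-16:25.
Tara ∩ Uma ∩ Jonas: 06:40-09:35, 10:05-10:25, 12:35-14:50.
Tara ∩ Uma ∩ Jonas ∩ Ben: 06:40-09:35, 10:05-10:25, 12:35-14:50.
Tara ∩ Uma ∩ Jonas ∩ Ben ∩ Grace: 07:00-09:35, 10:05-10:25, 12:35-14:50.
So the common availability across everyone is 07:00-09:35, 10:05-10:25, 12:35-14:50.

07:00-09:35, 10:05-10:25, 12:35-14:50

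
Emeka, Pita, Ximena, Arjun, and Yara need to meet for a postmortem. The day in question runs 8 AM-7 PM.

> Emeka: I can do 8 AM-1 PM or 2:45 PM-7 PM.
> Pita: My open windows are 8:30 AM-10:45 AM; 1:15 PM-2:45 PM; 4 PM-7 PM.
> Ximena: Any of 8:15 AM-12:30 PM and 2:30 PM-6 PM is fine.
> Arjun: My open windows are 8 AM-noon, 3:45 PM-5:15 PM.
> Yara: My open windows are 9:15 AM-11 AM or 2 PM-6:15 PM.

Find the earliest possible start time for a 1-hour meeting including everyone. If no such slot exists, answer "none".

Emeka ∩ Pita: 08:30-10:45, 16:00-19:00.
Emeka ∩ Pita ∩ Ximena: 08:30-10:45, 16:00-18:00.
Emeka ∩ Pita ∩ Ximena ∩ Arjun: 08:30-10:45, 16:00-17:15.
Emeka ∩ Pita ∩ Ximena ∩ Arjun ∩ Yara: 09:15-10:45, 16:00-17:15.
The first common window of at least 60 minutes is 09:15-10:45, so the earliest start is 09:15.

09:15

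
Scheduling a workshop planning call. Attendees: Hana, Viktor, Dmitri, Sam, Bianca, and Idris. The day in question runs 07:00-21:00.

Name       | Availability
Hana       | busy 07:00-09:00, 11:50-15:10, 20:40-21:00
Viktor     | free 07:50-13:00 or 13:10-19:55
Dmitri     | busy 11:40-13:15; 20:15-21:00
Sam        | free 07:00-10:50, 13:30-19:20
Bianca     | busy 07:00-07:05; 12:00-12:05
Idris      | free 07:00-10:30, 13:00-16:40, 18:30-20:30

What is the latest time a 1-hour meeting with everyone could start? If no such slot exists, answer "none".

Hana free: 09:00-11:50, 15:10-20:40 (invert busy blocks within the working day).
Viktor free: 07:50-13:00, 13:10-19:55.
Dmitri free: 07:00-11:40, 13:15-20:15 (invert busy blocks within the working day).
Sam free: 07:00-10:50, 13:30-19:20.
Bianca free: 07:05-12:00, 12:05-21:00 (invert busy blocks within the working day).
Idris free: 07:00-10:30, 13:00-16:40, 18:30-20:30.
Hana ∩ Viktor: 09:00-11:50, 15:10-19:55.
Hana ∩ Viktor ∩ Dmitri: 09:00-11:40, 15:10-19:55.
Hana ∩ Viktor ∩ Dmitri ∩ Sam: 09:00-10:50, 15:10-19:20.
Hana ∩ Viktor ∩ Dmitri ∩ Sam ∩ Bianca: 09:00-10:50, 15:10-19:20.
Hana ∩ Viktor ∩ Dmitri ∩ Sam ∩ Bianca ∩ Idris: 09:00-10:30, 15:10-16:40, 18:30-19:20.
The last common window of at least 60 minutes is 15:10-16:40; a 60-minute meeting can start as late as 15:40 and still end by 16:40.

15:40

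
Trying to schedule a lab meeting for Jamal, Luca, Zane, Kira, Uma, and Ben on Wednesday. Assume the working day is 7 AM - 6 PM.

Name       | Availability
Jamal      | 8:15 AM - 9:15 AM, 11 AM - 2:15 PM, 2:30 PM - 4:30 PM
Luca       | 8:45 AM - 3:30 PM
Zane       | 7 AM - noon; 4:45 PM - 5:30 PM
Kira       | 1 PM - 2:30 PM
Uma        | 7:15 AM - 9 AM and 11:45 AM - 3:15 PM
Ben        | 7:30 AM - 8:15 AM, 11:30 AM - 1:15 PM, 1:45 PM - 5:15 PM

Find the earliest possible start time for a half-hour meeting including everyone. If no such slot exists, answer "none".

none

Jamal ∩ Luca: 08:45-09:15, 11:00-14:15, 14:30-15:30.
Jamal ∩ Luca ∩ Zane: 08:45-09:15, 11:00-12:00.
Jamal ∩ Luca ∩ Zane ∩ Kira: ∅.
Jamal ∩ Luca ∩ Zane ∩ Kira ∩ Uma: ∅.
Jamal ∩ Luca ∩ Zane ∩ Kira ∩ Uma ∩ Ben: ∅.
There is no time when everyone is free.
No common window is at least 30 minutes long.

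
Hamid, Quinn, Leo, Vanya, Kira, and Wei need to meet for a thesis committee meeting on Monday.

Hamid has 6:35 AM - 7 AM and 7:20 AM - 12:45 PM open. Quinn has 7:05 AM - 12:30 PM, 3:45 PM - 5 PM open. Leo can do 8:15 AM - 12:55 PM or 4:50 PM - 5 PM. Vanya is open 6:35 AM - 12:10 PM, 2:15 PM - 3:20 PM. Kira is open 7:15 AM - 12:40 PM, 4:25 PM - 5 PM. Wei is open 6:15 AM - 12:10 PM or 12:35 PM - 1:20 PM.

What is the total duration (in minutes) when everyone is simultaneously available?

Hamid ∩ Quinn: 07:20-12:30.
Hamid ∩ Quinn ∩ Leo: 08:15-12:30.
Hamid ∩ Quinn ∩ Leo ∩ Vanya: 08:15-12:10.
Hamid ∩ Quinn ∩ Leo ∩ Vanya ∩ Kira: 08:15-12:10.
Hamid ∩ Quinn ∩ Leo ∩ Vanya ∩ Kira ∩ Wei: 08:15-12:10.
So the common availability across everyone is 08:15-12:10.
That's a single block of 235 minutes.

235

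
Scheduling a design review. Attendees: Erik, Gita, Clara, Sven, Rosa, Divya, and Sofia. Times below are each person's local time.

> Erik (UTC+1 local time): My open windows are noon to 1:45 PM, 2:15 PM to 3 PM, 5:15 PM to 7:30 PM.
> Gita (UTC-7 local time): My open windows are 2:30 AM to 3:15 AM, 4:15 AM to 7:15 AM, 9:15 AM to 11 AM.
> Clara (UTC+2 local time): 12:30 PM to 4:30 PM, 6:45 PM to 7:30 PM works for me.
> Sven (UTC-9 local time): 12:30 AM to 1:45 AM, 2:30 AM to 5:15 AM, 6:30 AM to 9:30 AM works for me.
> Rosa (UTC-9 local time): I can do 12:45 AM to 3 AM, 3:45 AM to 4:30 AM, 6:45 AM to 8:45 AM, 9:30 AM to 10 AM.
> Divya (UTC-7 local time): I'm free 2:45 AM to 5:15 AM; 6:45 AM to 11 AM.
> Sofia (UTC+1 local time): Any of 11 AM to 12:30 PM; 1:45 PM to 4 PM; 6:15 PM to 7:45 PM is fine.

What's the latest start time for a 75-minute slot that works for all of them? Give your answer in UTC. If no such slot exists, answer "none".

Erik in UTC: 11:00-12:45, 13:15-14:00, 16:15-18:30 (subtract 1h to convert from UTC+1).
Gita in UTC: 09:30-10:15, 11:15-14:15, 16:15-18:00 (add 7h to convert from UTC-7).
Clara in UTC: 10:30-14:30, 16:45-17:30 (subtract 2h to convert from UTC+2).
Sven in UTC: 09:30-10:45, 11:30-14:15, 15:30-18:30 (add 9h to convert from UTC-9).
Rosa in UTC: 09:45-12:00, 12:45-13:30, 15:45-17:45, 18:30-19:00 (add 9h to convert from UTC-9).
Divya in UTC: 09:45-12:15, 13:45-18:00 (add 7h to convert from UTC-7).
Sofia in UTC: 10:00-11:30, 12:45-15:00, 17:15-18:45 (subtract 1h to convert from UTC+1).
Erik ∩ Gita: 11:15-12:45, 13:15-14:00, 16:15-18:00.
Erik ∩ Gita ∩ Clara: 11:15-12:45, 13:15-14:00, 16:45-17:30.
Erik ∩ Gita ∩ Clara ∩ Sven: 11:30-12:45, 13:15-14:00, 16:45-17:30.
Erik ∩ Gita ∩ Clara ∩ Sven ∩ Rosa: 11:30-12:00, 13:15-13:30, 16:45-17:30.
Erik ∩ Gita ∩ Clara ∩ Sven ∩ Rosa ∩ Divya: 11:30-12:00, 16:45-17:30.
Erik ∩ Gita ∩ Clara ∩ Sven ∩ Rosa ∩ Divya ∩ Sofia: 17:15-17:30.
So the common availability across everyone is 17:15-17:30.
No common window is at least 75 minutes long.

none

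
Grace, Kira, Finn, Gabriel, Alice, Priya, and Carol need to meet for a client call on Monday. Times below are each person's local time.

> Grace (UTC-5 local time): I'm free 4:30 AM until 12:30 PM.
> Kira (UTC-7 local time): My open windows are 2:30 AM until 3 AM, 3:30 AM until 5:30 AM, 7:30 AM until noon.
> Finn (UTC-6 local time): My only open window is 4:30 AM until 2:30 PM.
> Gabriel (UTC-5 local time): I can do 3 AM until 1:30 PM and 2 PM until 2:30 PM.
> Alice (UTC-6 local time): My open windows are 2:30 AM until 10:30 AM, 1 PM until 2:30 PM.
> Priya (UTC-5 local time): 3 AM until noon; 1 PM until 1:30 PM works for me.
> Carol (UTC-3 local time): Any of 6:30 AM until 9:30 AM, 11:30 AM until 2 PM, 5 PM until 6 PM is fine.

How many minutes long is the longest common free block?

120

Grace in UTC: 09:30-17:30 (add 5h to convert from UTC-5).
Kira in UTC: 09:30-10:00, 10:30-12:30, 14:30-19:00 (add 7h to convert from UTC-7).
Finn in UTC: 10:30-20:30 (add 6h to convert from UTC-6).
Gabriel in UTC: 08:00-18:30, 19:00-19:30 (add 5h to convert from UTC-5).
Alice in UTC: 08:30-16:30, 19:00-20:30 (add 6h to convert from UTC-6).
Priya in UTC: 08:00-17:00, 18:00-18:30 (add 5h to convert from UTC-5).
Carol in UTC: 09:30-12:30, 14:30-17:00, 20:00-21:00 (add 3h to convert from UTC-3).
Grace ∩ Kira: 09:30-10:00, 10:30-12:30, 14:30-17:30.
Grace ∩ Kira ∩ Finn: 10:30-12:30, 14:30-17:30.
Grace ∩ Kira ∩ Finn ∩ Gabriel: 10:30-12:30, 14:30-17:30.
Grace ∩ Kira ∩ Finn ∩ Gabriel ∩ Alice: 10:30-12:30, 14:30-16:30.
Grace ∩ Kira ∩ Finn ∩ Gabriel ∩ Alice ∩ Priya: 10:30-12:30, 14:30-16:30.
Grace ∩ Kira ∩ Finn ∩ Gabriel ∩ Alice ∩ Priya ∩ Carol: 10:30-12:30, 14:30-16:30.
Those are the intersection windows.
The longest is 10:30-12:30 at 120 minutes.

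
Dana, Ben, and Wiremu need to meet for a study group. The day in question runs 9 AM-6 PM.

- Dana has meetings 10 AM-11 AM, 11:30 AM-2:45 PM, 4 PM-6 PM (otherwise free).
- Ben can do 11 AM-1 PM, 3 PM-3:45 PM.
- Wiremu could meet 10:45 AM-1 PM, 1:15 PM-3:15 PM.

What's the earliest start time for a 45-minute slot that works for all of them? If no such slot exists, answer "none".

Dana free: 09:00-10:00, 11:00-11:30, 14:45-16:00 (invert busy blocks within the working day).
Ben free: 11:00-13:00, 15:00-15:45.
Wiremu free: 10:45-13:00, 13:15-15:15.
Dana ∩ Ben: 11:00-11:30, 15:00-15:45.
Dana ∩ Ben ∩ Wiremu: 11:00-11:30, 15:00-15:15.
So the common availability across everyone is 11:00-11:30, 15:00-15:15.
No common window is at least 45 minutes long.

none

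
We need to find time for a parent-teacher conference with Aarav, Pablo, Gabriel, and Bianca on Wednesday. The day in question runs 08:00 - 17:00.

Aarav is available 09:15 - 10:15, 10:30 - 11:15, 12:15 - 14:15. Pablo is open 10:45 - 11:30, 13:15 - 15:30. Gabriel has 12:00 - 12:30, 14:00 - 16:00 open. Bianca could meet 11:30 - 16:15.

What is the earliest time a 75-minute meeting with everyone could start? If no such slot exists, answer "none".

none

Aarav ∩ Pablo: 10:45-11:15, 13:15-14:15.
Aarav ∩ Pablo ∩ Gabriel: 14:00-14:15.
Aarav ∩ Pablo ∩ Gabriel ∩ Bianca: 14:00-14:15.
No common window is at least 75 minutes long.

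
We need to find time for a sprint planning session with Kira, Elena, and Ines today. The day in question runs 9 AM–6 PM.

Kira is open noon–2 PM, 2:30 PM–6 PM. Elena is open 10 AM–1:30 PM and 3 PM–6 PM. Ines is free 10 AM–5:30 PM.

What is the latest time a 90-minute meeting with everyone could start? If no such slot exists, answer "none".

16:00

Kira ∩ Elena: 12:00-13:30, 15:00-18:00.
Kira ∩ Elena ∩ Ines: 12:00-13:30, 15:00-17:30.
The last common window of at least 90 minutes is 15:00-17:30; a 90-minute meeting can start as late as 16:00 and still end by 17:30.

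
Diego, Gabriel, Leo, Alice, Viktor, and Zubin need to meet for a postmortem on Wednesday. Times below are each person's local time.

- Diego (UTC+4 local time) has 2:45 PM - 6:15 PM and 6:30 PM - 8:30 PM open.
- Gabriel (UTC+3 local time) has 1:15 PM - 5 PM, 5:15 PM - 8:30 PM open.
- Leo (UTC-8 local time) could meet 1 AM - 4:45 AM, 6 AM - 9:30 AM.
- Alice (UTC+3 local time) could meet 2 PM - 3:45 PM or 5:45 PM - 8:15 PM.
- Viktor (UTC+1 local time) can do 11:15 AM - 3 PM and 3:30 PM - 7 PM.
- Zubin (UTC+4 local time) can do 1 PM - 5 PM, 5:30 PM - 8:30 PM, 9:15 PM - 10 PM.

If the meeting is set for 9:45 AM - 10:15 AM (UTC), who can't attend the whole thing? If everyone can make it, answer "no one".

Alice, Diego, Gabriel, Viktor

Diego in UTC: 10:45-14:15, 14:30-16:30 (subtract 4h to convert from UTC+4).
Gabriel in UTC: 10:15-14:00, 14:15-17:30 (subtract 3h to convert from UTC+3).
Leo in UTC: 09:00-12:45, 14:00-17:30 (add 8h to convert from UTC-8).
Alice in UTC: 11:00-12:45, 14:45-17:15 (subtract 3h to convert from UTC+3).
Viktor in UTC: 10:15-14:00, 14:30-18:00 (subtract 1h to convert from UTC+1).
Zubin in UTC: 09:00-13:00, 13:30-16:30, 17:15-18:00 (subtract 4h to convert from UTC+4).
Diego: not fully free for 09:45-10:15. Gabriel: not fully free for 09:45-10:15. Leo: free for 09:45-10:15. Alice: not fully free for 09:45-10:15. Viktor: not fully free for 09:45-10:15. Zubin: free for 09:45-10:15.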